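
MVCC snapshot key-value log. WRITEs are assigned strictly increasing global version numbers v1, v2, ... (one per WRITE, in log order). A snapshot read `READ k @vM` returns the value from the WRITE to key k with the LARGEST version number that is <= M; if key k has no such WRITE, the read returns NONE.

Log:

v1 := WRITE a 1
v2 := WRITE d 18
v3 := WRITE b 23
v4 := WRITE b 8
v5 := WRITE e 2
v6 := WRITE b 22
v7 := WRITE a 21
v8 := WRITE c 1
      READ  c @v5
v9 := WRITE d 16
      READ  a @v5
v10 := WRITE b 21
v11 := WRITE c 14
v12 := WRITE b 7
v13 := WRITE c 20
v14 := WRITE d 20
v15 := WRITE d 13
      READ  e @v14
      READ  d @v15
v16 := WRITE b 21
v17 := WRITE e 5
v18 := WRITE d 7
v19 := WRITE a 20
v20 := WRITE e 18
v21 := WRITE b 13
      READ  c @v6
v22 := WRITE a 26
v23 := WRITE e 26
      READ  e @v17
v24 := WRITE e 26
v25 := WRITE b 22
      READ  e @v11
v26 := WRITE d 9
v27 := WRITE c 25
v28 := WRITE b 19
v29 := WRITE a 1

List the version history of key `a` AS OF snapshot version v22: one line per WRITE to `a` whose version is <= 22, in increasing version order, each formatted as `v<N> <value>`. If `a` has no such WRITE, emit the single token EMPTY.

Answer: v1 1
v7 21
v19 20
v22 26

Derivation:
Scan writes for key=a with version <= 22:
  v1 WRITE a 1 -> keep
  v2 WRITE d 18 -> skip
  v3 WRITE b 23 -> skip
  v4 WRITE b 8 -> skip
  v5 WRITE e 2 -> skip
  v6 WRITE b 22 -> skip
  v7 WRITE a 21 -> keep
  v8 WRITE c 1 -> skip
  v9 WRITE d 16 -> skip
  v10 WRITE b 21 -> skip
  v11 WRITE c 14 -> skip
  v12 WRITE b 7 -> skip
  v13 WRITE c 20 -> skip
  v14 WRITE d 20 -> skip
  v15 WRITE d 13 -> skip
  v16 WRITE b 21 -> skip
  v17 WRITE e 5 -> skip
  v18 WRITE d 7 -> skip
  v19 WRITE a 20 -> keep
  v20 WRITE e 18 -> skip
  v21 WRITE b 13 -> skip
  v22 WRITE a 26 -> keep
  v23 WRITE e 26 -> skip
  v24 WRITE e 26 -> skip
  v25 WRITE b 22 -> skip
  v26 WRITE d 9 -> skip
  v27 WRITE c 25 -> skip
  v28 WRITE b 19 -> skip
  v29 WRITE a 1 -> drop (> snap)
Collected: [(1, 1), (7, 21), (19, 20), (22, 26)]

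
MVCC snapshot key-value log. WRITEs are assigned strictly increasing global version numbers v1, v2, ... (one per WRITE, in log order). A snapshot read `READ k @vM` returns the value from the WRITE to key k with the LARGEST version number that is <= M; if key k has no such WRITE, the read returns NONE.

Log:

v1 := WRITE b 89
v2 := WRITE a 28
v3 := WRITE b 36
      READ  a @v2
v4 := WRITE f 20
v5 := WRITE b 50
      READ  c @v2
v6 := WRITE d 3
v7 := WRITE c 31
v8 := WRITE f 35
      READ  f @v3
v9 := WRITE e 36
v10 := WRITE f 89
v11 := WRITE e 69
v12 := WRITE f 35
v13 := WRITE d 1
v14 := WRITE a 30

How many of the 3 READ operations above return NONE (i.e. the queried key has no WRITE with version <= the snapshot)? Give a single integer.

v1: WRITE b=89  (b history now [(1, 89)])
v2: WRITE a=28  (a history now [(2, 28)])
v3: WRITE b=36  (b history now [(1, 89), (3, 36)])
READ a @v2: history=[(2, 28)] -> pick v2 -> 28
v4: WRITE f=20  (f history now [(4, 20)])
v5: WRITE b=50  (b history now [(1, 89), (3, 36), (5, 50)])
READ c @v2: history=[] -> no version <= 2 -> NONE
v6: WRITE d=3  (d history now [(6, 3)])
v7: WRITE c=31  (c history now [(7, 31)])
v8: WRITE f=35  (f history now [(4, 20), (8, 35)])
READ f @v3: history=[(4, 20), (8, 35)] -> no version <= 3 -> NONE
v9: WRITE e=36  (e history now [(9, 36)])
v10: WRITE f=89  (f history now [(4, 20), (8, 35), (10, 89)])
v11: WRITE e=69  (e history now [(9, 36), (11, 69)])
v12: WRITE f=35  (f history now [(4, 20), (8, 35), (10, 89), (12, 35)])
v13: WRITE d=1  (d history now [(6, 3), (13, 1)])
v14: WRITE a=30  (a history now [(2, 28), (14, 30)])
Read results in order: ['28', 'NONE', 'NONE']
NONE count = 2

Answer: 2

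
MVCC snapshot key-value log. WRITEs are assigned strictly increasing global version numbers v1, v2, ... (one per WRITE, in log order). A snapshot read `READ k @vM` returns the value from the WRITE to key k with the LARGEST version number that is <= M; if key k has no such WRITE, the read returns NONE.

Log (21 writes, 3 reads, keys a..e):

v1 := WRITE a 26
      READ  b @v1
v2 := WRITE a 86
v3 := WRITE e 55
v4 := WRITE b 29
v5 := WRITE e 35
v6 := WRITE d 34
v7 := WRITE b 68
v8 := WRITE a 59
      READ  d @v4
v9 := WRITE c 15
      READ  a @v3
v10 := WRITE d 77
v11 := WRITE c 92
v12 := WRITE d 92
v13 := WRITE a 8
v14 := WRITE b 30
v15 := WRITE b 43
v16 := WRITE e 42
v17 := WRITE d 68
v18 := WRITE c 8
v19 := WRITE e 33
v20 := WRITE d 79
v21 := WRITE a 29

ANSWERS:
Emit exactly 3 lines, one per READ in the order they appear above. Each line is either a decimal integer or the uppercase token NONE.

Answer: NONE
NONE
86

Derivation:
v1: WRITE a=26  (a history now [(1, 26)])
READ b @v1: history=[] -> no version <= 1 -> NONE
v2: WRITE a=86  (a history now [(1, 26), (2, 86)])
v3: WRITE e=55  (e history now [(3, 55)])
v4: WRITE b=29  (b history now [(4, 29)])
v5: WRITE e=35  (e history now [(3, 55), (5, 35)])
v6: WRITE d=34  (d history now [(6, 34)])
v7: WRITE b=68  (b history now [(4, 29), (7, 68)])
v8: WRITE a=59  (a history now [(1, 26), (2, 86), (8, 59)])
READ d @v4: history=[(6, 34)] -> no version <= 4 -> NONE
v9: WRITE c=15  (c history now [(9, 15)])
READ a @v3: history=[(1, 26), (2, 86), (8, 59)] -> pick v2 -> 86
v10: WRITE d=77  (d history now [(6, 34), (10, 77)])
v11: WRITE c=92  (c history now [(9, 15), (11, 92)])
v12: WRITE d=92  (d history now [(6, 34), (10, 77), (12, 92)])
v13: WRITE a=8  (a history now [(1, 26), (2, 86), (8, 59), (13, 8)])
v14: WRITE b=30  (b history now [(4, 29), (7, 68), (14, 30)])
v15: WRITE b=43  (b history now [(4, 29), (7, 68), (14, 30), (15, 43)])
v16: WRITE e=42  (e history now [(3, 55), (5, 35), (16, 42)])
v17: WRITE d=68  (d history now [(6, 34), (10, 77), (12, 92), (17, 68)])
v18: WRITE c=8  (c history now [(9, 15), (11, 92), (18, 8)])
v19: WRITE e=33  (e history now [(3, 55), (5, 35), (16, 42), (19, 33)])
v20: WRITE d=79  (d history now [(6, 34), (10, 77), (12, 92), (17, 68), (20, 79)])
v21: WRITE a=29  (a history now [(1, 26), (2, 86), (8, 59), (13, 8), (21, 29)])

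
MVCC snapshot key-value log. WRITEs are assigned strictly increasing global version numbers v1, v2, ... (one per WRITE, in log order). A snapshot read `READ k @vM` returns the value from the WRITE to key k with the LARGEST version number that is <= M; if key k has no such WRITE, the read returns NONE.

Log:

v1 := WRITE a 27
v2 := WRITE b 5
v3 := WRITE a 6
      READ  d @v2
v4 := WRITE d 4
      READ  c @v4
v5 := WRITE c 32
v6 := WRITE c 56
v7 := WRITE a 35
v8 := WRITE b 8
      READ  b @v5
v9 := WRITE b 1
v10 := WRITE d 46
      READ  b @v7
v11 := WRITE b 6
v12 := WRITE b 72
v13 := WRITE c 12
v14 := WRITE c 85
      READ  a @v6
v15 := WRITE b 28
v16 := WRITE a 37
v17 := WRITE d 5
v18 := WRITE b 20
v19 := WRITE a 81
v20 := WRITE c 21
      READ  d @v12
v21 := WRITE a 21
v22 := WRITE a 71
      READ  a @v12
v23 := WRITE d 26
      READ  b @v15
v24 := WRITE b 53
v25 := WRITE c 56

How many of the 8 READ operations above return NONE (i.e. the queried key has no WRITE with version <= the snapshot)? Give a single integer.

Answer: 2

Derivation:
v1: WRITE a=27  (a history now [(1, 27)])
v2: WRITE b=5  (b history now [(2, 5)])
v3: WRITE a=6  (a history now [(1, 27), (3, 6)])
READ d @v2: history=[] -> no version <= 2 -> NONE
v4: WRITE d=4  (d history now [(4, 4)])
READ c @v4: history=[] -> no version <= 4 -> NONE
v5: WRITE c=32  (c history now [(5, 32)])
v6: WRITE c=56  (c history now [(5, 32), (6, 56)])
v7: WRITE a=35  (a history now [(1, 27), (3, 6), (7, 35)])
v8: WRITE b=8  (b history now [(2, 5), (8, 8)])
READ b @v5: history=[(2, 5), (8, 8)] -> pick v2 -> 5
v9: WRITE b=1  (b history now [(2, 5), (8, 8), (9, 1)])
v10: WRITE d=46  (d history now [(4, 4), (10, 46)])
READ b @v7: history=[(2, 5), (8, 8), (9, 1)] -> pick v2 -> 5
v11: WRITE b=6  (b history now [(2, 5), (8, 8), (9, 1), (11, 6)])
v12: WRITE b=72  (b history now [(2, 5), (8, 8), (9, 1), (11, 6), (12, 72)])
v13: WRITE c=12  (c history now [(5, 32), (6, 56), (13, 12)])
v14: WRITE c=85  (c history now [(5, 32), (6, 56), (13, 12), (14, 85)])
READ a @v6: history=[(1, 27), (3, 6), (7, 35)] -> pick v3 -> 6
v15: WRITE b=28  (b history now [(2, 5), (8, 8), (9, 1), (11, 6), (12, 72), (15, 28)])
v16: WRITE a=37  (a history now [(1, 27), (3, 6), (7, 35), (16, 37)])
v17: WRITE d=5  (d history now [(4, 4), (10, 46), (17, 5)])
v18: WRITE b=20  (b history now [(2, 5), (8, 8), (9, 1), (11, 6), (12, 72), (15, 28), (18, 20)])
v19: WRITE a=81  (a history now [(1, 27), (3, 6), (7, 35), (16, 37), (19, 81)])
v20: WRITE c=21  (c history now [(5, 32), (6, 56), (13, 12), (14, 85), (20, 21)])
READ d @v12: history=[(4, 4), (10, 46), (17, 5)] -> pick v10 -> 46
v21: WRITE a=21  (a history now [(1, 27), (3, 6), (7, 35), (16, 37), (19, 81), (21, 21)])
v22: WRITE a=71  (a history now [(1, 27), (3, 6), (7, 35), (16, 37), (19, 81), (21, 21), (22, 71)])
READ a @v12: history=[(1, 27), (3, 6), (7, 35), (16, 37), (19, 81), (21, 21), (22, 71)] -> pick v7 -> 35
v23: WRITE d=26  (d history now [(4, 4), (10, 46), (17, 5), (23, 26)])
READ b @v15: history=[(2, 5), (8, 8), (9, 1), (11, 6), (12, 72), (15, 28), (18, 20)] -> pick v15 -> 28
v24: WRITE b=53  (b history now [(2, 5), (8, 8), (9, 1), (11, 6), (12, 72), (15, 28), (18, 20), (24, 53)])
v25: WRITE c=56  (c history now [(5, 32), (6, 56), (13, 12), (14, 85), (20, 21), (25, 56)])
Read results in order: ['NONE', 'NONE', '5', '5', '6', '46', '35', '28']
NONE count = 2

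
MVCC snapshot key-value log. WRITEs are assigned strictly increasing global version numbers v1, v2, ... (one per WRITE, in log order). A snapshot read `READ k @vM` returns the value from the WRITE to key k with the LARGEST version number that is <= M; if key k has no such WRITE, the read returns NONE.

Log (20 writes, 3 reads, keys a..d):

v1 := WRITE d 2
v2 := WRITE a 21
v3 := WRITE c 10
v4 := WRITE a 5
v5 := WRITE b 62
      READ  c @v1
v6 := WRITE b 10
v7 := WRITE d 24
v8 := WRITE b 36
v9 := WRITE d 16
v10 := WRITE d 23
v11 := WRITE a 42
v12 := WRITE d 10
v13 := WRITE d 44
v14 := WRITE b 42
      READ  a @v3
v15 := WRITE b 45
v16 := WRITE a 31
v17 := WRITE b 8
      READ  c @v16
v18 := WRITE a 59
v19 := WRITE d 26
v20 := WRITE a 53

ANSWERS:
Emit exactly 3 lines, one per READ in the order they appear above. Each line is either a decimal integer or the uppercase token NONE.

v1: WRITE d=2  (d history now [(1, 2)])
v2: WRITE a=21  (a history now [(2, 21)])
v3: WRITE c=10  (c history now [(3, 10)])
v4: WRITE a=5  (a history now [(2, 21), (4, 5)])
v5: WRITE b=62  (b history now [(5, 62)])
READ c @v1: history=[(3, 10)] -> no version <= 1 -> NONE
v6: WRITE b=10  (b history now [(5, 62), (6, 10)])
v7: WRITE d=24  (d history now [(1, 2), (7, 24)])
v8: WRITE b=36  (b history now [(5, 62), (6, 10), (8, 36)])
v9: WRITE d=16  (d history now [(1, 2), (7, 24), (9, 16)])
v10: WRITE d=23  (d history now [(1, 2), (7, 24), (9, 16), (10, 23)])
v11: WRITE a=42  (a history now [(2, 21), (4, 5), (11, 42)])
v12: WRITE d=10  (d history now [(1, 2), (7, 24), (9, 16), (10, 23), (12, 10)])
v13: WRITE d=44  (d history now [(1, 2), (7, 24), (9, 16), (10, 23), (12, 10), (13, 44)])
v14: WRITE b=42  (b history now [(5, 62), (6, 10), (8, 36), (14, 42)])
READ a @v3: history=[(2, 21), (4, 5), (11, 42)] -> pick v2 -> 21
v15: WRITE b=45  (b history now [(5, 62), (6, 10), (8, 36), (14, 42), (15, 45)])
v16: WRITE a=31  (a history now [(2, 21), (4, 5), (11, 42), (16, 31)])
v17: WRITE b=8  (b history now [(5, 62), (6, 10), (8, 36), (14, 42), (15, 45), (17, 8)])
READ c @v16: history=[(3, 10)] -> pick v3 -> 10
v18: WRITE a=59  (a history now [(2, 21), (4, 5), (11, 42), (16, 31), (18, 59)])
v19: WRITE d=26  (d history now [(1, 2), (7, 24), (9, 16), (10, 23), (12, 10), (13, 44), (19, 26)])
v20: WRITE a=53  (a history now [(2, 21), (4, 5), (11, 42), (16, 31), (18, 59), (20, 53)])

Answer: NONE
21
10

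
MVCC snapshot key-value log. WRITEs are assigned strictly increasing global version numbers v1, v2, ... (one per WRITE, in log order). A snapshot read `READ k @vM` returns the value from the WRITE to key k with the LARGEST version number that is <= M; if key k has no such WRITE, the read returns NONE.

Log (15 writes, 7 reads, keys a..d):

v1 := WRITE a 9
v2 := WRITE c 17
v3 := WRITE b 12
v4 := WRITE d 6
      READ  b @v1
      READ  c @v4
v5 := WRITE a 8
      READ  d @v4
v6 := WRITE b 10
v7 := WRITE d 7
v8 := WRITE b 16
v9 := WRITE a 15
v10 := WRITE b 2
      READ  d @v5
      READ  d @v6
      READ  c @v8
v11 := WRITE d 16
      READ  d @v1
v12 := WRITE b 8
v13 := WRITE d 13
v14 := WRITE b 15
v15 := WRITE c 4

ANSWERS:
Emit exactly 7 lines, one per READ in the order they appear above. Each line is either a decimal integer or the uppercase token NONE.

Answer: NONE
17
6
6
6
17
NONE

Derivation:
v1: WRITE a=9  (a history now [(1, 9)])
v2: WRITE c=17  (c history now [(2, 17)])
v3: WRITE b=12  (b history now [(3, 12)])
v4: WRITE d=6  (d history now [(4, 6)])
READ b @v1: history=[(3, 12)] -> no version <= 1 -> NONE
READ c @v4: history=[(2, 17)] -> pick v2 -> 17
v5: WRITE a=8  (a history now [(1, 9), (5, 8)])
READ d @v4: history=[(4, 6)] -> pick v4 -> 6
v6: WRITE b=10  (b history now [(3, 12), (6, 10)])
v7: WRITE d=7  (d history now [(4, 6), (7, 7)])
v8: WRITE b=16  (b history now [(3, 12), (6, 10), (8, 16)])
v9: WRITE a=15  (a history now [(1, 9), (5, 8), (9, 15)])
v10: WRITE b=2  (b history now [(3, 12), (6, 10), (8, 16), (10, 2)])
READ d @v5: history=[(4, 6), (7, 7)] -> pick v4 -> 6
READ d @v6: history=[(4, 6), (7, 7)] -> pick v4 -> 6
READ c @v8: history=[(2, 17)] -> pick v2 -> 17
v11: WRITE d=16  (d history now [(4, 6), (7, 7), (11, 16)])
READ d @v1: history=[(4, 6), (7, 7), (11, 16)] -> no version <= 1 -> NONE
v12: WRITE b=8  (b history now [(3, 12), (6, 10), (8, 16), (10, 2), (12, 8)])
v13: WRITE d=13  (d history now [(4, 6), (7, 7), (11, 16), (13, 13)])
v14: WRITE b=15  (b history now [(3, 12), (6, 10), (8, 16), (10, 2), (12, 8), (14, 15)])
v15: WRITE c=4  (c history now [(2, 17), (15, 4)])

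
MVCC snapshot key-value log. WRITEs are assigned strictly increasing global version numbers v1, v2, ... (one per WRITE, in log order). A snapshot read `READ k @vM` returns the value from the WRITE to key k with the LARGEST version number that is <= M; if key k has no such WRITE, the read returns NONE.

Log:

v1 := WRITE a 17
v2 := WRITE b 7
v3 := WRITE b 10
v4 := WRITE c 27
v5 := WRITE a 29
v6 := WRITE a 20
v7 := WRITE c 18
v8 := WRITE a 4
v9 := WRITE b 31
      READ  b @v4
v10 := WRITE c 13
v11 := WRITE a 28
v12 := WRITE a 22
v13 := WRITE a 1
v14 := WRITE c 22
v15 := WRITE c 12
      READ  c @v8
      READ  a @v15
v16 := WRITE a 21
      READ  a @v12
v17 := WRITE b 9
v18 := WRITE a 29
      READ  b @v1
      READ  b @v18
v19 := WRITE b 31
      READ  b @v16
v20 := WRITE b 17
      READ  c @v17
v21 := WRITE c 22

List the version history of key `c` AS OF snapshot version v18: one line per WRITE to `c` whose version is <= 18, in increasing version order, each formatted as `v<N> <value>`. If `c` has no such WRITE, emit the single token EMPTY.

Scan writes for key=c with version <= 18:
  v1 WRITE a 17 -> skip
  v2 WRITE b 7 -> skip
  v3 WRITE b 10 -> skip
  v4 WRITE c 27 -> keep
  v5 WRITE a 29 -> skip
  v6 WRITE a 20 -> skip
  v7 WRITE c 18 -> keep
  v8 WRITE a 4 -> skip
  v9 WRITE b 31 -> skip
  v10 WRITE c 13 -> keep
  v11 WRITE a 28 -> skip
  v12 WRITE a 22 -> skip
  v13 WRITE a 1 -> skip
  v14 WRITE c 22 -> keep
  v15 WRITE c 12 -> keep
  v16 WRITE a 21 -> skip
  v17 WRITE b 9 -> skip
  v18 WRITE a 29 -> skip
  v19 WRITE b 31 -> skip
  v20 WRITE b 17 -> skip
  v21 WRITE c 22 -> drop (> snap)
Collected: [(4, 27), (7, 18), (10, 13), (14, 22), (15, 12)]

Answer: v4 27
v7 18
v10 13
v14 22
v15 12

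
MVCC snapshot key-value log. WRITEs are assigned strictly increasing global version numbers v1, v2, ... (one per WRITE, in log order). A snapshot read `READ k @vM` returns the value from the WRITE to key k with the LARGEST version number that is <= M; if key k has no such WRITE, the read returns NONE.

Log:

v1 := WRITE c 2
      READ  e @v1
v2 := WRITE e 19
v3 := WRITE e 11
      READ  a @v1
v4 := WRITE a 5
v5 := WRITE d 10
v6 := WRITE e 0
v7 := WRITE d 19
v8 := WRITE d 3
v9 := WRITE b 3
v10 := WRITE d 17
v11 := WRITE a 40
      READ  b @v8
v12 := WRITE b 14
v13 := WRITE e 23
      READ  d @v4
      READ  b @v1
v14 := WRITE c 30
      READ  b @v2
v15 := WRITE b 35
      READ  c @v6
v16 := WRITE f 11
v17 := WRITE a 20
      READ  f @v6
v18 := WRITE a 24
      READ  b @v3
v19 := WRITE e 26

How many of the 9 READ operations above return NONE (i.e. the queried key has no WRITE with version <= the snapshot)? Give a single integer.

Answer: 8

Derivation:
v1: WRITE c=2  (c history now [(1, 2)])
READ e @v1: history=[] -> no version <= 1 -> NONE
v2: WRITE e=19  (e history now [(2, 19)])
v3: WRITE e=11  (e history now [(2, 19), (3, 11)])
READ a @v1: history=[] -> no version <= 1 -> NONE
v4: WRITE a=5  (a history now [(4, 5)])
v5: WRITE d=10  (d history now [(5, 10)])
v6: WRITE e=0  (e history now [(2, 19), (3, 11), (6, 0)])
v7: WRITE d=19  (d history now [(5, 10), (7, 19)])
v8: WRITE d=3  (d history now [(5, 10), (7, 19), (8, 3)])
v9: WRITE b=3  (b history now [(9, 3)])
v10: WRITE d=17  (d history now [(5, 10), (7, 19), (8, 3), (10, 17)])
v11: WRITE a=40  (a history now [(4, 5), (11, 40)])
READ b @v8: history=[(9, 3)] -> no version <= 8 -> NONE
v12: WRITE b=14  (b history now [(9, 3), (12, 14)])
v13: WRITE e=23  (e history now [(2, 19), (3, 11), (6, 0), (13, 23)])
READ d @v4: history=[(5, 10), (7, 19), (8, 3), (10, 17)] -> no version <= 4 -> NONE
READ b @v1: history=[(9, 3), (12, 14)] -> no version <= 1 -> NONE
v14: WRITE c=30  (c history now [(1, 2), (14, 30)])
READ b @v2: history=[(9, 3), (12, 14)] -> no version <= 2 -> NONE
v15: WRITE b=35  (b history now [(9, 3), (12, 14), (15, 35)])
READ c @v6: history=[(1, 2), (14, 30)] -> pick v1 -> 2
v16: WRITE f=11  (f history now [(16, 11)])
v17: WRITE a=20  (a history now [(4, 5), (11, 40), (17, 20)])
READ f @v6: history=[(16, 11)] -> no version <= 6 -> NONE
v18: WRITE a=24  (a history now [(4, 5), (11, 40), (17, 20), (18, 24)])
READ b @v3: history=[(9, 3), (12, 14), (15, 35)] -> no version <= 3 -> NONE
v19: WRITE e=26  (e history now [(2, 19), (3, 11), (6, 0), (13, 23), (19, 26)])
Read results in order: ['NONE', 'NONE', 'NONE', 'NONE', 'NONE', 'NONE', '2', 'NONE', 'NONE']
NONE count = 8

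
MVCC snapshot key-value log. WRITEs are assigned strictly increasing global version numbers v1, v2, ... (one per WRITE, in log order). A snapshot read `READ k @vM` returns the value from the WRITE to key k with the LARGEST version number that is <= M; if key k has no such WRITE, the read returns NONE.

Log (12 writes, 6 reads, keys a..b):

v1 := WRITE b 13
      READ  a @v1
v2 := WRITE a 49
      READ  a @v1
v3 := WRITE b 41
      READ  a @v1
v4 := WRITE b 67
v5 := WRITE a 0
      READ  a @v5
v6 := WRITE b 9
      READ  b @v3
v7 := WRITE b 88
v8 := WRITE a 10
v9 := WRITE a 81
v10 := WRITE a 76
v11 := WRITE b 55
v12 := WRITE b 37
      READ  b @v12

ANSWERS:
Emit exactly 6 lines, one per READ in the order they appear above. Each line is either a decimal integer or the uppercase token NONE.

Answer: NONE
NONE
NONE
0
41
37

Derivation:
v1: WRITE b=13  (b history now [(1, 13)])
READ a @v1: history=[] -> no version <= 1 -> NONE
v2: WRITE a=49  (a history now [(2, 49)])
READ a @v1: history=[(2, 49)] -> no version <= 1 -> NONE
v3: WRITE b=41  (b history now [(1, 13), (3, 41)])
READ a @v1: history=[(2, 49)] -> no version <= 1 -> NONE
v4: WRITE b=67  (b history now [(1, 13), (3, 41), (4, 67)])
v5: WRITE a=0  (a history now [(2, 49), (5, 0)])
READ a @v5: history=[(2, 49), (5, 0)] -> pick v5 -> 0
v6: WRITE b=9  (b history now [(1, 13), (3, 41), (4, 67), (6, 9)])
READ b @v3: history=[(1, 13), (3, 41), (4, 67), (6, 9)] -> pick v3 -> 41
v7: WRITE b=88  (b history now [(1, 13), (3, 41), (4, 67), (6, 9), (7, 88)])
v8: WRITE a=10  (a history now [(2, 49), (5, 0), (8, 10)])
v9: WRITE a=81  (a history now [(2, 49), (5, 0), (8, 10), (9, 81)])
v10: WRITE a=76  (a history now [(2, 49), (5, 0), (8, 10), (9, 81), (10, 76)])
v11: WRITE b=55  (b history now [(1, 13), (3, 41), (4, 67), (6, 9), (7, 88), (11, 55)])
v12: WRITE b=37  (b history now [(1, 13), (3, 41), (4, 67), (6, 9), (7, 88), (11, 55), (12, 37)])
READ b @v12: history=[(1, 13), (3, 41), (4, 67), (6, 9), (7, 88), (11, 55), (12, 37)] -> pick v12 -> 37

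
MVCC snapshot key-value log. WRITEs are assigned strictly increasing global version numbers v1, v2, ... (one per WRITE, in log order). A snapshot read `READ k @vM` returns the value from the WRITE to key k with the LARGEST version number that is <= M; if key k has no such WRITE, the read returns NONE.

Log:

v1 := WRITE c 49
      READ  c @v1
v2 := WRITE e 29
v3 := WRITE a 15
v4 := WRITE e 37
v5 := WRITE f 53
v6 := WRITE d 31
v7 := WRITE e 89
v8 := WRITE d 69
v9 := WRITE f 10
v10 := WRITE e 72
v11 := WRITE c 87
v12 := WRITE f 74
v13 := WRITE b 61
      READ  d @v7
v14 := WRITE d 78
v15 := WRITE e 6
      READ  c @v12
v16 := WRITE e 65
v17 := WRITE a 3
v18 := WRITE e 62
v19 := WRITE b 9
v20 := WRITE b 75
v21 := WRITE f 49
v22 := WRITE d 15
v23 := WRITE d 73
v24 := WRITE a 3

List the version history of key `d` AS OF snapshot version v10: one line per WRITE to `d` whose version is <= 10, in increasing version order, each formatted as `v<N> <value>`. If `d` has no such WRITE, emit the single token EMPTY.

Scan writes for key=d with version <= 10:
  v1 WRITE c 49 -> skip
  v2 WRITE e 29 -> skip
  v3 WRITE a 15 -> skip
  v4 WRITE e 37 -> skip
  v5 WRITE f 53 -> skip
  v6 WRITE d 31 -> keep
  v7 WRITE e 89 -> skip
  v8 WRITE d 69 -> keep
  v9 WRITE f 10 -> skip
  v10 WRITE e 72 -> skip
  v11 WRITE c 87 -> skip
  v12 WRITE f 74 -> skip
  v13 WRITE b 61 -> skip
  v14 WRITE d 78 -> drop (> snap)
  v15 WRITE e 6 -> skip
  v16 WRITE e 65 -> skip
  v17 WRITE a 3 -> skip
  v18 WRITE e 62 -> skip
  v19 WRITE b 9 -> skip
  v20 WRITE b 75 -> skip
  v21 WRITE f 49 -> skip
  v22 WRITE d 15 -> drop (> snap)
  v23 WRITE d 73 -> drop (> snap)
  v24 WRITE a 3 -> skip
Collected: [(6, 31), (8, 69)]

Answer: v6 31
v8 69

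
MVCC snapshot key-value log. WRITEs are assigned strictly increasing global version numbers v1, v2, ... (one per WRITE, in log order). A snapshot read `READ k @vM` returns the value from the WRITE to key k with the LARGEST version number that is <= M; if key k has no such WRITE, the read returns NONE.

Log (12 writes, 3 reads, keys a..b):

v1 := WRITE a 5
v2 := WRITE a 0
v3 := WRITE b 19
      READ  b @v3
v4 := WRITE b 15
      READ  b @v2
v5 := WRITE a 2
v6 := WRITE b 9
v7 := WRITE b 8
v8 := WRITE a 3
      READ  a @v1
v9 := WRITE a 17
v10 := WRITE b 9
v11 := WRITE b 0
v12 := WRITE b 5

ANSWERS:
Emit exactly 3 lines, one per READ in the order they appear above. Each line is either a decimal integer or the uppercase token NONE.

Answer: 19
NONE
5

Derivation:
v1: WRITE a=5  (a history now [(1, 5)])
v2: WRITE a=0  (a history now [(1, 5), (2, 0)])
v3: WRITE b=19  (b history now [(3, 19)])
READ b @v3: history=[(3, 19)] -> pick v3 -> 19
v4: WRITE b=15  (b history now [(3, 19), (4, 15)])
READ b @v2: history=[(3, 19), (4, 15)] -> no version <= 2 -> NONE
v5: WRITE a=2  (a history now [(1, 5), (2, 0), (5, 2)])
v6: WRITE b=9  (b history now [(3, 19), (4, 15), (6, 9)])
v7: WRITE b=8  (b history now [(3, 19), (4, 15), (6, 9), (7, 8)])
v8: WRITE a=3  (a history now [(1, 5), (2, 0), (5, 2), (8, 3)])
READ a @v1: history=[(1, 5), (2, 0), (5, 2), (8, 3)] -> pick v1 -> 5
v9: WRITE a=17  (a history now [(1, 5), (2, 0), (5, 2), (8, 3), (9, 17)])
v10: WRITE b=9  (b history now [(3, 19), (4, 15), (6, 9), (7, 8), (10, 9)])
v11: WRITE b=0  (b history now [(3, 19), (4, 15), (6, 9), (7, 8), (10, 9), (11, 0)])
v12: WRITE b=5  (b history now [(3, 19), (4, 15), (6, 9), (7, 8), (10, 9), (11, 0), (12, 5)])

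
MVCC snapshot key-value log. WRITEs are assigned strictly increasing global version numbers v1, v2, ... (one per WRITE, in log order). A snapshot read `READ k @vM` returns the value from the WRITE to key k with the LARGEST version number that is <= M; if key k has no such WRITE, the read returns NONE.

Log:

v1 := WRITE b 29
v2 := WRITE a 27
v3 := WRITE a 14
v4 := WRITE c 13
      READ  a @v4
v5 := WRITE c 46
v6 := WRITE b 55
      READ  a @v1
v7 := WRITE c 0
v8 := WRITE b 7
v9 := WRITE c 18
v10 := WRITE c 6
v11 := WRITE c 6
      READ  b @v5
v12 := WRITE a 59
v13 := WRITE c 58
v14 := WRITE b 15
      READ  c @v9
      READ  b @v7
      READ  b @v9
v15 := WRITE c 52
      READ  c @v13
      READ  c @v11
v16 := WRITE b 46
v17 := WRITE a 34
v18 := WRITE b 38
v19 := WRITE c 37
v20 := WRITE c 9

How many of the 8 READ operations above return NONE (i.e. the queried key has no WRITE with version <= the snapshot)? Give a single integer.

v1: WRITE b=29  (b history now [(1, 29)])
v2: WRITE a=27  (a history now [(2, 27)])
v3: WRITE a=14  (a history now [(2, 27), (3, 14)])
v4: WRITE c=13  (c history now [(4, 13)])
READ a @v4: history=[(2, 27), (3, 14)] -> pick v3 -> 14
v5: WRITE c=46  (c history now [(4, 13), (5, 46)])
v6: WRITE b=55  (b history now [(1, 29), (6, 55)])
READ a @v1: history=[(2, 27), (3, 14)] -> no version <= 1 -> NONE
v7: WRITE c=0  (c history now [(4, 13), (5, 46), (7, 0)])
v8: WRITE b=7  (b history now [(1, 29), (6, 55), (8, 7)])
v9: WRITE c=18  (c history now [(4, 13), (5, 46), (7, 0), (9, 18)])
v10: WRITE c=6  (c history now [(4, 13), (5, 46), (7, 0), (9, 18), (10, 6)])
v11: WRITE c=6  (c history now [(4, 13), (5, 46), (7, 0), (9, 18), (10, 6), (11, 6)])
READ b @v5: history=[(1, 29), (6, 55), (8, 7)] -> pick v1 -> 29
v12: WRITE a=59  (a history now [(2, 27), (3, 14), (12, 59)])
v13: WRITE c=58  (c history now [(4, 13), (5, 46), (7, 0), (9, 18), (10, 6), (11, 6), (13, 58)])
v14: WRITE b=15  (b history now [(1, 29), (6, 55), (8, 7), (14, 15)])
READ c @v9: history=[(4, 13), (5, 46), (7, 0), (9, 18), (10, 6), (11, 6), (13, 58)] -> pick v9 -> 18
READ b @v7: history=[(1, 29), (6, 55), (8, 7), (14, 15)] -> pick v6 -> 55
READ b @v9: history=[(1, 29), (6, 55), (8, 7), (14, 15)] -> pick v8 -> 7
v15: WRITE c=52  (c history now [(4, 13), (5, 46), (7, 0), (9, 18), (10, 6), (11, 6), (13, 58), (15, 52)])
READ c @v13: history=[(4, 13), (5, 46), (7, 0), (9, 18), (10, 6), (11, 6), (13, 58), (15, 52)] -> pick v13 -> 58
READ c @v11: history=[(4, 13), (5, 46), (7, 0), (9, 18), (10, 6), (11, 6), (13, 58), (15, 52)] -> pick v11 -> 6
v16: WRITE b=46  (b history now [(1, 29), (6, 55), (8, 7), (14, 15), (16, 46)])
v17: WRITE a=34  (a history now [(2, 27), (3, 14), (12, 59), (17, 34)])
v18: WRITE b=38  (b history now [(1, 29), (6, 55), (8, 7), (14, 15), (16, 46), (18, 38)])
v19: WRITE c=37  (c history now [(4, 13), (5, 46), (7, 0), (9, 18), (10, 6), (11, 6), (13, 58), (15, 52), (19, 37)])
v20: WRITE c=9  (c history now [(4, 13), (5, 46), (7, 0), (9, 18), (10, 6), (11, 6), (13, 58), (15, 52), (19, 37), (20, 9)])
Read results in order: ['14', 'NONE', '29', '18', '55', '7', '58', '6']
NONE count = 1

Answer: 1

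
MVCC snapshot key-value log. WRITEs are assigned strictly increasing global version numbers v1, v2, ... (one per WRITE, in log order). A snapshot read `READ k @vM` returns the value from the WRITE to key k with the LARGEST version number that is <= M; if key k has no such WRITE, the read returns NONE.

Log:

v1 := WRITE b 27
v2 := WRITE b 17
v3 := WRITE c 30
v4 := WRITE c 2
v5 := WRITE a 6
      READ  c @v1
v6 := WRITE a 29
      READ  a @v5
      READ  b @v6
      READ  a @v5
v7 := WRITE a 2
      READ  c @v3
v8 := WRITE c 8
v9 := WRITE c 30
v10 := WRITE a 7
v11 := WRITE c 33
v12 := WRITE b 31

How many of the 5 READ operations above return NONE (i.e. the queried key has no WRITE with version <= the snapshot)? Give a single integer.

Answer: 1

Derivation:
v1: WRITE b=27  (b history now [(1, 27)])
v2: WRITE b=17  (b history now [(1, 27), (2, 17)])
v3: WRITE c=30  (c history now [(3, 30)])
v4: WRITE c=2  (c history now [(3, 30), (4, 2)])
v5: WRITE a=6  (a history now [(5, 6)])
READ c @v1: history=[(3, 30), (4, 2)] -> no version <= 1 -> NONE
v6: WRITE a=29  (a history now [(5, 6), (6, 29)])
READ a @v5: history=[(5, 6), (6, 29)] -> pick v5 -> 6
READ b @v6: history=[(1, 27), (2, 17)] -> pick v2 -> 17
READ a @v5: history=[(5, 6), (6, 29)] -> pick v5 -> 6
v7: WRITE a=2  (a history now [(5, 6), (6, 29), (7, 2)])
READ c @v3: history=[(3, 30), (4, 2)] -> pick v3 -> 30
v8: WRITE c=8  (c history now [(3, 30), (4, 2), (8, 8)])
v9: WRITE c=30  (c history now [(3, 30), (4, 2), (8, 8), (9, 30)])
v10: WRITE a=7  (a history now [(5, 6), (6, 29), (7, 2), (10, 7)])
v11: WRITE c=33  (c history now [(3, 30), (4, 2), (8, 8), (9, 30), (11, 33)])
v12: WRITE b=31  (b history now [(1, 27), (2, 17), (12, 31)])
Read results in order: ['NONE', '6', '17', '6', '30']
NONE count = 1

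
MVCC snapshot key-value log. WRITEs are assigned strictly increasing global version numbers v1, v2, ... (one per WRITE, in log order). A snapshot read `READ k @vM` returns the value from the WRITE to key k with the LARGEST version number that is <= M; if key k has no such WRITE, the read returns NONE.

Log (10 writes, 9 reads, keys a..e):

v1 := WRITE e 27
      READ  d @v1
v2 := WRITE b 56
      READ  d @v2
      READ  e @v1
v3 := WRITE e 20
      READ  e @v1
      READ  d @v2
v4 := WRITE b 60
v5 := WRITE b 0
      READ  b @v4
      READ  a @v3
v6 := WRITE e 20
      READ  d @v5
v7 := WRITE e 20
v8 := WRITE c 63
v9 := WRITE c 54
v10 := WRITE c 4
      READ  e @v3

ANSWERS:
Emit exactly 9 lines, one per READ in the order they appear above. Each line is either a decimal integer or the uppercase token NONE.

Answer: NONE
NONE
27
27
NONE
60
NONE
NONE
20

Derivation:
v1: WRITE e=27  (e history now [(1, 27)])
READ d @v1: history=[] -> no version <= 1 -> NONE
v2: WRITE b=56  (b history now [(2, 56)])
READ d @v2: history=[] -> no version <= 2 -> NONE
READ e @v1: history=[(1, 27)] -> pick v1 -> 27
v3: WRITE e=20  (e history now [(1, 27), (3, 20)])
READ e @v1: history=[(1, 27), (3, 20)] -> pick v1 -> 27
READ d @v2: history=[] -> no version <= 2 -> NONE
v4: WRITE b=60  (b history now [(2, 56), (4, 60)])
v5: WRITE b=0  (b history now [(2, 56), (4, 60), (5, 0)])
READ b @v4: history=[(2, 56), (4, 60), (5, 0)] -> pick v4 -> 60
READ a @v3: history=[] -> no version <= 3 -> NONE
v6: WRITE e=20  (e history now [(1, 27), (3, 20), (6, 20)])
READ d @v5: history=[] -> no version <= 5 -> NONE
v7: WRITE e=20  (e history now [(1, 27), (3, 20), (6, 20), (7, 20)])
v8: WRITE c=63  (c history now [(8, 63)])
v9: WRITE c=54  (c history now [(8, 63), (9, 54)])
v10: WRITE c=4  (c history now [(8, 63), (9, 54), (10, 4)])
READ e @v3: history=[(1, 27), (3, 20), (6, 20), (7, 20)] -> pick v3 -> 20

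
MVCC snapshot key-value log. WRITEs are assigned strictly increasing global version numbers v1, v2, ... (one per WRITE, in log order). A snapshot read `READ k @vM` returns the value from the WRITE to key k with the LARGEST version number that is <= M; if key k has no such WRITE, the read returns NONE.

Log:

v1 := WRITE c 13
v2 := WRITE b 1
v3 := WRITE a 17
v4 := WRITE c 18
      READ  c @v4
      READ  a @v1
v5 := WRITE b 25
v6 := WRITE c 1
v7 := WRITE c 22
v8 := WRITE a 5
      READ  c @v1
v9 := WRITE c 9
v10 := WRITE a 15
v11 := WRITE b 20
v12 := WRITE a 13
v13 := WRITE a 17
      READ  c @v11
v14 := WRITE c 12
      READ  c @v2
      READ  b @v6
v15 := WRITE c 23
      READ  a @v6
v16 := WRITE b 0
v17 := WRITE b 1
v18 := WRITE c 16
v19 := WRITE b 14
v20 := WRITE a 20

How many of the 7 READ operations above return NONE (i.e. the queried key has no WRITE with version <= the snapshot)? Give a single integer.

v1: WRITE c=13  (c history now [(1, 13)])
v2: WRITE b=1  (b history now [(2, 1)])
v3: WRITE a=17  (a history now [(3, 17)])
v4: WRITE c=18  (c history now [(1, 13), (4, 18)])
READ c @v4: history=[(1, 13), (4, 18)] -> pick v4 -> 18
READ a @v1: history=[(3, 17)] -> no version <= 1 -> NONE
v5: WRITE b=25  (b history now [(2, 1), (5, 25)])
v6: WRITE c=1  (c history now [(1, 13), (4, 18), (6, 1)])
v7: WRITE c=22  (c history now [(1, 13), (4, 18), (6, 1), (7, 22)])
v8: WRITE a=5  (a history now [(3, 17), (8, 5)])
READ c @v1: history=[(1, 13), (4, 18), (6, 1), (7, 22)] -> pick v1 -> 13
v9: WRITE c=9  (c history now [(1, 13), (4, 18), (6, 1), (7, 22), (9, 9)])
v10: WRITE a=15  (a history now [(3, 17), (8, 5), (10, 15)])
v11: WRITE b=20  (b history now [(2, 1), (5, 25), (11, 20)])
v12: WRITE a=13  (a history now [(3, 17), (8, 5), (10, 15), (12, 13)])
v13: WRITE a=17  (a history now [(3, 17), (8, 5), (10, 15), (12, 13), (13, 17)])
READ c @v11: history=[(1, 13), (4, 18), (6, 1), (7, 22), (9, 9)] -> pick v9 -> 9
v14: WRITE c=12  (c history now [(1, 13), (4, 18), (6, 1), (7, 22), (9, 9), (14, 12)])
READ c @v2: history=[(1, 13), (4, 18), (6, 1), (7, 22), (9, 9), (14, 12)] -> pick v1 -> 13
READ b @v6: history=[(2, 1), (5, 25), (11, 20)] -> pick v5 -> 25
v15: WRITE c=23  (c history now [(1, 13), (4, 18), (6, 1), (7, 22), (9, 9), (14, 12), (15, 23)])
READ a @v6: history=[(3, 17), (8, 5), (10, 15), (12, 13), (13, 17)] -> pick v3 -> 17
v16: WRITE b=0  (b history now [(2, 1), (5, 25), (11, 20), (16, 0)])
v17: WRITE b=1  (b history now [(2, 1), (5, 25), (11, 20), (16, 0), (17, 1)])
v18: WRITE c=16  (c history now [(1, 13), (4, 18), (6, 1), (7, 22), (9, 9), (14, 12), (15, 23), (18, 16)])
v19: WRITE b=14  (b history now [(2, 1), (5, 25), (11, 20), (16, 0), (17, 1), (19, 14)])
v20: WRITE a=20  (a history now [(3, 17), (8, 5), (10, 15), (12, 13), (13, 17), (20, 20)])
Read results in order: ['18', 'NONE', '13', '9', '13', '25', '17']
NONE count = 1

Answer: 1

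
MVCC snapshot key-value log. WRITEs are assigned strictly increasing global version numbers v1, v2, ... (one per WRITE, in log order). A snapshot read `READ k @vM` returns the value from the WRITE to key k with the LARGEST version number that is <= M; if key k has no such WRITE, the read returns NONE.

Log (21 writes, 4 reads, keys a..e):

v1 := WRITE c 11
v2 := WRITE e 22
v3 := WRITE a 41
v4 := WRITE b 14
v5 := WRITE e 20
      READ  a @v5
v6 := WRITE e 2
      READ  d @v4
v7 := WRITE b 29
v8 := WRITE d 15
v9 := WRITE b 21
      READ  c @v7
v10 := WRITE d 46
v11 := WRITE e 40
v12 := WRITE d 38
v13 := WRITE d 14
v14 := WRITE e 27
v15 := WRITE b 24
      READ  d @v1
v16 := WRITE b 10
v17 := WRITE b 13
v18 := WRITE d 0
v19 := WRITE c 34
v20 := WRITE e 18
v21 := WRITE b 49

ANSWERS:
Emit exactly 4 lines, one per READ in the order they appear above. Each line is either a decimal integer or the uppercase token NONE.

Answer: 41
NONE
11
NONE

Derivation:
v1: WRITE c=11  (c history now [(1, 11)])
v2: WRITE e=22  (e history now [(2, 22)])
v3: WRITE a=41  (a history now [(3, 41)])
v4: WRITE b=14  (b history now [(4, 14)])
v5: WRITE e=20  (e history now [(2, 22), (5, 20)])
READ a @v5: history=[(3, 41)] -> pick v3 -> 41
v6: WRITE e=2  (e history now [(2, 22), (5, 20), (6, 2)])
READ d @v4: history=[] -> no version <= 4 -> NONE
v7: WRITE b=29  (b history now [(4, 14), (7, 29)])
v8: WRITE d=15  (d history now [(8, 15)])
v9: WRITE b=21  (b history now [(4, 14), (7, 29), (9, 21)])
READ c @v7: history=[(1, 11)] -> pick v1 -> 11
v10: WRITE d=46  (d history now [(8, 15), (10, 46)])
v11: WRITE e=40  (e history now [(2, 22), (5, 20), (6, 2), (11, 40)])
v12: WRITE d=38  (d history now [(8, 15), (10, 46), (12, 38)])
v13: WRITE d=14  (d history now [(8, 15), (10, 46), (12, 38), (13, 14)])
v14: WRITE e=27  (e history now [(2, 22), (5, 20), (6, 2), (11, 40), (14, 27)])
v15: WRITE b=24  (b history now [(4, 14), (7, 29), (9, 21), (15, 24)])
READ d @v1: history=[(8, 15), (10, 46), (12, 38), (13, 14)] -> no version <= 1 -> NONE
v16: WRITE b=10  (b history now [(4, 14), (7, 29), (9, 21), (15, 24), (16, 10)])
v17: WRITE b=13  (b history now [(4, 14), (7, 29), (9, 21), (15, 24), (16, 10), (17, 13)])
v18: WRITE d=0  (d history now [(8, 15), (10, 46), (12, 38), (13, 14), (18, 0)])
v19: WRITE c=34  (c history now [(1, 11), (19, 34)])
v20: WRITE e=18  (e history now [(2, 22), (5, 20), (6, 2), (11, 40), (14, 27), (20, 18)])
v21: WRITE b=49  (b history now [(4, 14), (7, 29), (9, 21), (15, 24), (16, 10), (17, 13), (21, 49)])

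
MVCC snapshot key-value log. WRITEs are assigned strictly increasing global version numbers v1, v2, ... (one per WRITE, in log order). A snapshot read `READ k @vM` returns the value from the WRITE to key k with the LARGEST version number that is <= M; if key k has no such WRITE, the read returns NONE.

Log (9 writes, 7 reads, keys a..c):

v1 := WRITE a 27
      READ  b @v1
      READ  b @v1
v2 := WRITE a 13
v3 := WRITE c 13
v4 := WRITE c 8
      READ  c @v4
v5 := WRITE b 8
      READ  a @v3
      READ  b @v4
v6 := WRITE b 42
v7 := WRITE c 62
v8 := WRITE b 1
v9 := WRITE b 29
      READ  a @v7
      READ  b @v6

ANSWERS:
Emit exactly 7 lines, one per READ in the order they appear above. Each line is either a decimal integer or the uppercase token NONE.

Answer: NONE
NONE
8
13
NONE
13
42

Derivation:
v1: WRITE a=27  (a history now [(1, 27)])
READ b @v1: history=[] -> no version <= 1 -> NONE
READ b @v1: history=[] -> no version <= 1 -> NONE
v2: WRITE a=13  (a history now [(1, 27), (2, 13)])
v3: WRITE c=13  (c history now [(3, 13)])
v4: WRITE c=8  (c history now [(3, 13), (4, 8)])
READ c @v4: history=[(3, 13), (4, 8)] -> pick v4 -> 8
v5: WRITE b=8  (b history now [(5, 8)])
READ a @v3: history=[(1, 27), (2, 13)] -> pick v2 -> 13
READ b @v4: history=[(5, 8)] -> no version <= 4 -> NONE
v6: WRITE b=42  (b history now [(5, 8), (6, 42)])
v7: WRITE c=62  (c history now [(3, 13), (4, 8), (7, 62)])
v8: WRITE b=1  (b history now [(5, 8), (6, 42), (8, 1)])
v9: WRITE b=29  (b history now [(5, 8), (6, 42), (8, 1), (9, 29)])
READ a @v7: history=[(1, 27), (2, 13)] -> pick v2 -> 13
READ b @v6: history=[(5, 8), (6, 42), (8, 1), (9, 29)] -> pick v6 -> 42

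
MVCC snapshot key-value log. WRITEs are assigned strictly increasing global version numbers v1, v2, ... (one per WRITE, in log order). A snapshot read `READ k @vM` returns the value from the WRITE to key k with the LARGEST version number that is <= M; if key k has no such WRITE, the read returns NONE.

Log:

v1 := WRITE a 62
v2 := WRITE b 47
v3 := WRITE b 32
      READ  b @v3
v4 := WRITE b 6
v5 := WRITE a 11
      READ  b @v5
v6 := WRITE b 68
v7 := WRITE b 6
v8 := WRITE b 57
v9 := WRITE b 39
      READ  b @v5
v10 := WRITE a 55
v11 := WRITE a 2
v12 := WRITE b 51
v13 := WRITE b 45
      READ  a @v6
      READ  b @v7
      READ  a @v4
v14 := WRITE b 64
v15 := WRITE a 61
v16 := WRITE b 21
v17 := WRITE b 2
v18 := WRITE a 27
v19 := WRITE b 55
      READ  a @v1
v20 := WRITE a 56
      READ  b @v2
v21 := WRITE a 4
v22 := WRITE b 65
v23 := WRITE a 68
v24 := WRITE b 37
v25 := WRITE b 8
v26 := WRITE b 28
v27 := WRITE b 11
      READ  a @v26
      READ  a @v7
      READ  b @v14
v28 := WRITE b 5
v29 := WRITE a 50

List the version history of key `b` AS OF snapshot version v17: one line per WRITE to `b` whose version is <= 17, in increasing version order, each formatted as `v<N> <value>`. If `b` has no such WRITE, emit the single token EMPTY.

Answer: v2 47
v3 32
v4 6
v6 68
v7 6
v8 57
v9 39
v12 51
v13 45
v14 64
v16 21
v17 2

Derivation:
Scan writes for key=b with version <= 17:
  v1 WRITE a 62 -> skip
  v2 WRITE b 47 -> keep
  v3 WRITE b 32 -> keep
  v4 WRITE b 6 -> keep
  v5 WRITE a 11 -> skip
  v6 WRITE b 68 -> keep
  v7 WRITE b 6 -> keep
  v8 WRITE b 57 -> keep
  v9 WRITE b 39 -> keep
  v10 WRITE a 55 -> skip
  v11 WRITE a 2 -> skip
  v12 WRITE b 51 -> keep
  v13 WRITE b 45 -> keep
  v14 WRITE b 64 -> keep
  v15 WRITE a 61 -> skip
  v16 WRITE b 21 -> keep
  v17 WRITE b 2 -> keep
  v18 WRITE a 27 -> skip
  v19 WRITE b 55 -> drop (> snap)
  v20 WRITE a 56 -> skip
  v21 WRITE a 4 -> skip
  v22 WRITE b 65 -> drop (> snap)
  v23 WRITE a 68 -> skip
  v24 WRITE b 37 -> drop (> snap)
  v25 WRITE b 8 -> drop (> snap)
  v26 WRITE b 28 -> drop (> snap)
  v27 WRITE b 11 -> drop (> snap)
  v28 WRITE b 5 -> drop (> snap)
  v29 WRITE a 50 -> skip
Collected: [(2, 47), (3, 32), (4, 6), (6, 68), (7, 6), (8, 57), (9, 39), (12, 51), (13, 45), (14, 64), (16, 21), (17, 2)]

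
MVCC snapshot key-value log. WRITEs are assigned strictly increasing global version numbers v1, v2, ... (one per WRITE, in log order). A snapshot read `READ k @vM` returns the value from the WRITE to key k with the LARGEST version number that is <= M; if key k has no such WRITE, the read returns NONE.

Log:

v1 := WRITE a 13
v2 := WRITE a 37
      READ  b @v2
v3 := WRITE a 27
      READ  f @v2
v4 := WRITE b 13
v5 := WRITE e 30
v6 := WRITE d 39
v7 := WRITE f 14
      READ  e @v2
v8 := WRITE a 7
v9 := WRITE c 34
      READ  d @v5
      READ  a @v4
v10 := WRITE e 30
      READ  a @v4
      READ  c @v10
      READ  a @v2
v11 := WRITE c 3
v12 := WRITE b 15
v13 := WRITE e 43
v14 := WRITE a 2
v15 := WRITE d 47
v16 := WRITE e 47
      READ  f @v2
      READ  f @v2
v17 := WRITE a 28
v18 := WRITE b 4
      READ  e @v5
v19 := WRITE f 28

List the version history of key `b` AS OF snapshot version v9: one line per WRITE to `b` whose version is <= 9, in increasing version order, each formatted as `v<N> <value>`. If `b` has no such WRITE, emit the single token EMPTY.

Answer: v4 13

Derivation:
Scan writes for key=b with version <= 9:
  v1 WRITE a 13 -> skip
  v2 WRITE a 37 -> skip
  v3 WRITE a 27 -> skip
  v4 WRITE b 13 -> keep
  v5 WRITE e 30 -> skip
  v6 WRITE d 39 -> skip
  v7 WRITE f 14 -> skip
  v8 WRITE a 7 -> skip
  v9 WRITE c 34 -> skip
  v10 WRITE e 30 -> skip
  v11 WRITE c 3 -> skip
  v12 WRITE b 15 -> drop (> snap)
  v13 WRITE e 43 -> skip
  v14 WRITE a 2 -> skip
  v15 WRITE d 47 -> skip
  v16 WRITE e 47 -> skip
  v17 WRITE a 28 -> skip
  v18 WRITE b 4 -> drop (> snap)
  v19 WRITE f 28 -> skip
Collected: [(4, 13)]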